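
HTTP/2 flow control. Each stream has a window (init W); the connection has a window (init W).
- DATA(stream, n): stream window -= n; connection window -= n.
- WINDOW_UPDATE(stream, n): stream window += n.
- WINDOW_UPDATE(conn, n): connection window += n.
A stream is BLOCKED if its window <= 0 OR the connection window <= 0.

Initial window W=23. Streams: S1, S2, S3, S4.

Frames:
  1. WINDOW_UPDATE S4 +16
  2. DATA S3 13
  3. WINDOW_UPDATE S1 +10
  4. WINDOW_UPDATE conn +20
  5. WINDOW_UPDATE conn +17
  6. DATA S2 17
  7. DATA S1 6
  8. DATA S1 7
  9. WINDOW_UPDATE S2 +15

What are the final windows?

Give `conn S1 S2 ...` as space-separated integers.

Answer: 17 20 21 10 39

Derivation:
Op 1: conn=23 S1=23 S2=23 S3=23 S4=39 blocked=[]
Op 2: conn=10 S1=23 S2=23 S3=10 S4=39 blocked=[]
Op 3: conn=10 S1=33 S2=23 S3=10 S4=39 blocked=[]
Op 4: conn=30 S1=33 S2=23 S3=10 S4=39 blocked=[]
Op 5: conn=47 S1=33 S2=23 S3=10 S4=39 blocked=[]
Op 6: conn=30 S1=33 S2=6 S3=10 S4=39 blocked=[]
Op 7: conn=24 S1=27 S2=6 S3=10 S4=39 blocked=[]
Op 8: conn=17 S1=20 S2=6 S3=10 S4=39 blocked=[]
Op 9: conn=17 S1=20 S2=21 S3=10 S4=39 blocked=[]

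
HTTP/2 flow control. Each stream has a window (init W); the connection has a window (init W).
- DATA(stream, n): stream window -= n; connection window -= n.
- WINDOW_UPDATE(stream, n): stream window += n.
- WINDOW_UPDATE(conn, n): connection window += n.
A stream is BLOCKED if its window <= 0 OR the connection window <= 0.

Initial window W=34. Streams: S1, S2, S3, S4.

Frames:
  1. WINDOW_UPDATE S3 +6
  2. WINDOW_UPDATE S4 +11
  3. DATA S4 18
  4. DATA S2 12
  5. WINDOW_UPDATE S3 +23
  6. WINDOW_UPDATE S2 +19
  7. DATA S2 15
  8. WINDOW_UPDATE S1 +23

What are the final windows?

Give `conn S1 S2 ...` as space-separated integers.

Answer: -11 57 26 63 27

Derivation:
Op 1: conn=34 S1=34 S2=34 S3=40 S4=34 blocked=[]
Op 2: conn=34 S1=34 S2=34 S3=40 S4=45 blocked=[]
Op 3: conn=16 S1=34 S2=34 S3=40 S4=27 blocked=[]
Op 4: conn=4 S1=34 S2=22 S3=40 S4=27 blocked=[]
Op 5: conn=4 S1=34 S2=22 S3=63 S4=27 blocked=[]
Op 6: conn=4 S1=34 S2=41 S3=63 S4=27 blocked=[]
Op 7: conn=-11 S1=34 S2=26 S3=63 S4=27 blocked=[1, 2, 3, 4]
Op 8: conn=-11 S1=57 S2=26 S3=63 S4=27 blocked=[1, 2, 3, 4]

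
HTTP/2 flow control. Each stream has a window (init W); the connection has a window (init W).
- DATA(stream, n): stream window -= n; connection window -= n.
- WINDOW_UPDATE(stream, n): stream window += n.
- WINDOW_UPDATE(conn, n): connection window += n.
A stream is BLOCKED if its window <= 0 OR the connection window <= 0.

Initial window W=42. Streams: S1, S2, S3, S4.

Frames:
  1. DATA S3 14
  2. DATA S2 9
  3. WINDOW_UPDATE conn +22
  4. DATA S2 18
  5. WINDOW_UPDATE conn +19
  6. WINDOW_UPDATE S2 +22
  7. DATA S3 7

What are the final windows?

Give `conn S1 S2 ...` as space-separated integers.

Op 1: conn=28 S1=42 S2=42 S3=28 S4=42 blocked=[]
Op 2: conn=19 S1=42 S2=33 S3=28 S4=42 blocked=[]
Op 3: conn=41 S1=42 S2=33 S3=28 S4=42 blocked=[]
Op 4: conn=23 S1=42 S2=15 S3=28 S4=42 blocked=[]
Op 5: conn=42 S1=42 S2=15 S3=28 S4=42 blocked=[]
Op 6: conn=42 S1=42 S2=37 S3=28 S4=42 blocked=[]
Op 7: conn=35 S1=42 S2=37 S3=21 S4=42 blocked=[]

Answer: 35 42 37 21 42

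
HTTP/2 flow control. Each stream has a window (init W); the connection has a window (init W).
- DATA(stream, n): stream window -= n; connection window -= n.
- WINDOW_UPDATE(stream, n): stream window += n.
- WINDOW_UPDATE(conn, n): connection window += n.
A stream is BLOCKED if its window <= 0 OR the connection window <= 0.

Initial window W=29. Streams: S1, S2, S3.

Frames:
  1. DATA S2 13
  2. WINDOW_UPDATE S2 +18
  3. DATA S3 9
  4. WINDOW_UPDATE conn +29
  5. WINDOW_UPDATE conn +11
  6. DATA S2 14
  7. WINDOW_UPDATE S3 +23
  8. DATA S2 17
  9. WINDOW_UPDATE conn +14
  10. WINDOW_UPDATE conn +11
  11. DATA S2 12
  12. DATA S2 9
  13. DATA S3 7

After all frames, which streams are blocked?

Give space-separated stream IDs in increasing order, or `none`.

Answer: S2

Derivation:
Op 1: conn=16 S1=29 S2=16 S3=29 blocked=[]
Op 2: conn=16 S1=29 S2=34 S3=29 blocked=[]
Op 3: conn=7 S1=29 S2=34 S3=20 blocked=[]
Op 4: conn=36 S1=29 S2=34 S3=20 blocked=[]
Op 5: conn=47 S1=29 S2=34 S3=20 blocked=[]
Op 6: conn=33 S1=29 S2=20 S3=20 blocked=[]
Op 7: conn=33 S1=29 S2=20 S3=43 blocked=[]
Op 8: conn=16 S1=29 S2=3 S3=43 blocked=[]
Op 9: conn=30 S1=29 S2=3 S3=43 blocked=[]
Op 10: conn=41 S1=29 S2=3 S3=43 blocked=[]
Op 11: conn=29 S1=29 S2=-9 S3=43 blocked=[2]
Op 12: conn=20 S1=29 S2=-18 S3=43 blocked=[2]
Op 13: conn=13 S1=29 S2=-18 S3=36 blocked=[2]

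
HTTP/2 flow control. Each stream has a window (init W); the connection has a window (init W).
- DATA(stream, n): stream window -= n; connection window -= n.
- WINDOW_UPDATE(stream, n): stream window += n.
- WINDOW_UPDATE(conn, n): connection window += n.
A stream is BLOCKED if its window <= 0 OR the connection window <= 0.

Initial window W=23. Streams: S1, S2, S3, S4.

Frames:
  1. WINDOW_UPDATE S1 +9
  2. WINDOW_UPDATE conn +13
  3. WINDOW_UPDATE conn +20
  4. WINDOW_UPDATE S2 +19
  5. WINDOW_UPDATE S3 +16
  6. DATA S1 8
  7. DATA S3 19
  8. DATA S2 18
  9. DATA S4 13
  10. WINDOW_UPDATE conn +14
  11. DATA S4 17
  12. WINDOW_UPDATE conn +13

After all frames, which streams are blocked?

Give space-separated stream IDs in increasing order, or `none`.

Answer: S4

Derivation:
Op 1: conn=23 S1=32 S2=23 S3=23 S4=23 blocked=[]
Op 2: conn=36 S1=32 S2=23 S3=23 S4=23 blocked=[]
Op 3: conn=56 S1=32 S2=23 S3=23 S4=23 blocked=[]
Op 4: conn=56 S1=32 S2=42 S3=23 S4=23 blocked=[]
Op 5: conn=56 S1=32 S2=42 S3=39 S4=23 blocked=[]
Op 6: conn=48 S1=24 S2=42 S3=39 S4=23 blocked=[]
Op 7: conn=29 S1=24 S2=42 S3=20 S4=23 blocked=[]
Op 8: conn=11 S1=24 S2=24 S3=20 S4=23 blocked=[]
Op 9: conn=-2 S1=24 S2=24 S3=20 S4=10 blocked=[1, 2, 3, 4]
Op 10: conn=12 S1=24 S2=24 S3=20 S4=10 blocked=[]
Op 11: conn=-5 S1=24 S2=24 S3=20 S4=-7 blocked=[1, 2, 3, 4]
Op 12: conn=8 S1=24 S2=24 S3=20 S4=-7 blocked=[4]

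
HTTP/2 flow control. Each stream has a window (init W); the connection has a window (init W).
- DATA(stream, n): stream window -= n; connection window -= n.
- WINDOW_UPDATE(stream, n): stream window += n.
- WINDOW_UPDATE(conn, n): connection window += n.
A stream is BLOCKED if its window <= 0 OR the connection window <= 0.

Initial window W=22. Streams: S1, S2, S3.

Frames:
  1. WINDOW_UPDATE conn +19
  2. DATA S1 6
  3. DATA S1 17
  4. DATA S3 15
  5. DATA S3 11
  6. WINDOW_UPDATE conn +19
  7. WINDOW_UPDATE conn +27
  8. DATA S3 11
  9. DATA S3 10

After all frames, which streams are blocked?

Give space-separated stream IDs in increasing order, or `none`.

Op 1: conn=41 S1=22 S2=22 S3=22 blocked=[]
Op 2: conn=35 S1=16 S2=22 S3=22 blocked=[]
Op 3: conn=18 S1=-1 S2=22 S3=22 blocked=[1]
Op 4: conn=3 S1=-1 S2=22 S3=7 blocked=[1]
Op 5: conn=-8 S1=-1 S2=22 S3=-4 blocked=[1, 2, 3]
Op 6: conn=11 S1=-1 S2=22 S3=-4 blocked=[1, 3]
Op 7: conn=38 S1=-1 S2=22 S3=-4 blocked=[1, 3]
Op 8: conn=27 S1=-1 S2=22 S3=-15 blocked=[1, 3]
Op 9: conn=17 S1=-1 S2=22 S3=-25 blocked=[1, 3]

Answer: S1 S3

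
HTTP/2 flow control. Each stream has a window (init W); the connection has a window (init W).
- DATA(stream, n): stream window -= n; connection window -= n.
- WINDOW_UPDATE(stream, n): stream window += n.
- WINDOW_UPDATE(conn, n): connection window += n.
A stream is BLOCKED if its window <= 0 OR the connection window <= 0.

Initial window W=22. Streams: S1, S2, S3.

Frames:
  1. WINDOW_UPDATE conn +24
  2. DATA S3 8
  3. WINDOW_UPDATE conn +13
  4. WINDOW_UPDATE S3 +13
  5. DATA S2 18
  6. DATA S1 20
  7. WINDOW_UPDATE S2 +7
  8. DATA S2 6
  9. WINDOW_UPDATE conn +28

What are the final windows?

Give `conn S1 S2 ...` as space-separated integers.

Answer: 35 2 5 27

Derivation:
Op 1: conn=46 S1=22 S2=22 S3=22 blocked=[]
Op 2: conn=38 S1=22 S2=22 S3=14 blocked=[]
Op 3: conn=51 S1=22 S2=22 S3=14 blocked=[]
Op 4: conn=51 S1=22 S2=22 S3=27 blocked=[]
Op 5: conn=33 S1=22 S2=4 S3=27 blocked=[]
Op 6: conn=13 S1=2 S2=4 S3=27 blocked=[]
Op 7: conn=13 S1=2 S2=11 S3=27 blocked=[]
Op 8: conn=7 S1=2 S2=5 S3=27 blocked=[]
Op 9: conn=35 S1=2 S2=5 S3=27 blocked=[]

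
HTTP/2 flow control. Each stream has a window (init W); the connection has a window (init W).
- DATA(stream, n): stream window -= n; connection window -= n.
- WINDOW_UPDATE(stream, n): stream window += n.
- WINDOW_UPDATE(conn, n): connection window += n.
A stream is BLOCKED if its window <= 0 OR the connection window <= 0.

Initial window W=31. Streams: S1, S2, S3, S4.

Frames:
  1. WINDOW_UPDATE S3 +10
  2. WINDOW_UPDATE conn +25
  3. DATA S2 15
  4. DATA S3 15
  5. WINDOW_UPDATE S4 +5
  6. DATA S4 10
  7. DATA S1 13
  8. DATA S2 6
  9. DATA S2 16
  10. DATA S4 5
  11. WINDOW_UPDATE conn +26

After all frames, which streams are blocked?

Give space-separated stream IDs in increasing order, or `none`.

Answer: S2

Derivation:
Op 1: conn=31 S1=31 S2=31 S3=41 S4=31 blocked=[]
Op 2: conn=56 S1=31 S2=31 S3=41 S4=31 blocked=[]
Op 3: conn=41 S1=31 S2=16 S3=41 S4=31 blocked=[]
Op 4: conn=26 S1=31 S2=16 S3=26 S4=31 blocked=[]
Op 5: conn=26 S1=31 S2=16 S3=26 S4=36 blocked=[]
Op 6: conn=16 S1=31 S2=16 S3=26 S4=26 blocked=[]
Op 7: conn=3 S1=18 S2=16 S3=26 S4=26 blocked=[]
Op 8: conn=-3 S1=18 S2=10 S3=26 S4=26 blocked=[1, 2, 3, 4]
Op 9: conn=-19 S1=18 S2=-6 S3=26 S4=26 blocked=[1, 2, 3, 4]
Op 10: conn=-24 S1=18 S2=-6 S3=26 S4=21 blocked=[1, 2, 3, 4]
Op 11: conn=2 S1=18 S2=-6 S3=26 S4=21 blocked=[2]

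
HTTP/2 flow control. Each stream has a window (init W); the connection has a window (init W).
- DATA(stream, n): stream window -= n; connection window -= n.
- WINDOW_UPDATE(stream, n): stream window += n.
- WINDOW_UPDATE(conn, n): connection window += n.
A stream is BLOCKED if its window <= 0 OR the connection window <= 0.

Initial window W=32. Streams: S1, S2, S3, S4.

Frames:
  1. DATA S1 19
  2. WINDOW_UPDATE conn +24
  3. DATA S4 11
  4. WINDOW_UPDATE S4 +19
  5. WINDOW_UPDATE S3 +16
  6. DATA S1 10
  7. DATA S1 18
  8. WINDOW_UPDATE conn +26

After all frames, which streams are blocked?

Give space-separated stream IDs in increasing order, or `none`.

Op 1: conn=13 S1=13 S2=32 S3=32 S4=32 blocked=[]
Op 2: conn=37 S1=13 S2=32 S3=32 S4=32 blocked=[]
Op 3: conn=26 S1=13 S2=32 S3=32 S4=21 blocked=[]
Op 4: conn=26 S1=13 S2=32 S3=32 S4=40 blocked=[]
Op 5: conn=26 S1=13 S2=32 S3=48 S4=40 blocked=[]
Op 6: conn=16 S1=3 S2=32 S3=48 S4=40 blocked=[]
Op 7: conn=-2 S1=-15 S2=32 S3=48 S4=40 blocked=[1, 2, 3, 4]
Op 8: conn=24 S1=-15 S2=32 S3=48 S4=40 blocked=[1]

Answer: S1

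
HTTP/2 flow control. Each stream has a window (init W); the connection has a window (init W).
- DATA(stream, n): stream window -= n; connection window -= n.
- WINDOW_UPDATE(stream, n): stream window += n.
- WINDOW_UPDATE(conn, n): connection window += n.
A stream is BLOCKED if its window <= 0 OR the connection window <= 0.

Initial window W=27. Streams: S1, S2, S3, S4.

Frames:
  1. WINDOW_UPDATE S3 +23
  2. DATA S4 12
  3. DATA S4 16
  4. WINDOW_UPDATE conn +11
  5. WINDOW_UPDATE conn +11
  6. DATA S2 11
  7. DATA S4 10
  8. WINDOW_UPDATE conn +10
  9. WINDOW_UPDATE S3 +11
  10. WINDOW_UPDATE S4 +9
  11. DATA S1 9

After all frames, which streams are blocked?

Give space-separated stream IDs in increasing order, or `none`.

Op 1: conn=27 S1=27 S2=27 S3=50 S4=27 blocked=[]
Op 2: conn=15 S1=27 S2=27 S3=50 S4=15 blocked=[]
Op 3: conn=-1 S1=27 S2=27 S3=50 S4=-1 blocked=[1, 2, 3, 4]
Op 4: conn=10 S1=27 S2=27 S3=50 S4=-1 blocked=[4]
Op 5: conn=21 S1=27 S2=27 S3=50 S4=-1 blocked=[4]
Op 6: conn=10 S1=27 S2=16 S3=50 S4=-1 blocked=[4]
Op 7: conn=0 S1=27 S2=16 S3=50 S4=-11 blocked=[1, 2, 3, 4]
Op 8: conn=10 S1=27 S2=16 S3=50 S4=-11 blocked=[4]
Op 9: conn=10 S1=27 S2=16 S3=61 S4=-11 blocked=[4]
Op 10: conn=10 S1=27 S2=16 S3=61 S4=-2 blocked=[4]
Op 11: conn=1 S1=18 S2=16 S3=61 S4=-2 blocked=[4]

Answer: S4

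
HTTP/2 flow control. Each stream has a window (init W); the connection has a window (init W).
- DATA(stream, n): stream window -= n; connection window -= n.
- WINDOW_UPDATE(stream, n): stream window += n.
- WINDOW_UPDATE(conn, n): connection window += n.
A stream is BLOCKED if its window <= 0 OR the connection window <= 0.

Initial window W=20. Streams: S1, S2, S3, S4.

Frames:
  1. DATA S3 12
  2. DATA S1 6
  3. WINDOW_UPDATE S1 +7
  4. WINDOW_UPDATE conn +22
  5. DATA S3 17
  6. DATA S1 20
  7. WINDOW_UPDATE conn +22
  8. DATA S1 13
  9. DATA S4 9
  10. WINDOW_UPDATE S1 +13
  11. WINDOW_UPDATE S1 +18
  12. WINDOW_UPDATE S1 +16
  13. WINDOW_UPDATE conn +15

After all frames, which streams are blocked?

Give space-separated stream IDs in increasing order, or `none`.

Answer: S3

Derivation:
Op 1: conn=8 S1=20 S2=20 S3=8 S4=20 blocked=[]
Op 2: conn=2 S1=14 S2=20 S3=8 S4=20 blocked=[]
Op 3: conn=2 S1=21 S2=20 S3=8 S4=20 blocked=[]
Op 4: conn=24 S1=21 S2=20 S3=8 S4=20 blocked=[]
Op 5: conn=7 S1=21 S2=20 S3=-9 S4=20 blocked=[3]
Op 6: conn=-13 S1=1 S2=20 S3=-9 S4=20 blocked=[1, 2, 3, 4]
Op 7: conn=9 S1=1 S2=20 S3=-9 S4=20 blocked=[3]
Op 8: conn=-4 S1=-12 S2=20 S3=-9 S4=20 blocked=[1, 2, 3, 4]
Op 9: conn=-13 S1=-12 S2=20 S3=-9 S4=11 blocked=[1, 2, 3, 4]
Op 10: conn=-13 S1=1 S2=20 S3=-9 S4=11 blocked=[1, 2, 3, 4]
Op 11: conn=-13 S1=19 S2=20 S3=-9 S4=11 blocked=[1, 2, 3, 4]
Op 12: conn=-13 S1=35 S2=20 S3=-9 S4=11 blocked=[1, 2, 3, 4]
Op 13: conn=2 S1=35 S2=20 S3=-9 S4=11 blocked=[3]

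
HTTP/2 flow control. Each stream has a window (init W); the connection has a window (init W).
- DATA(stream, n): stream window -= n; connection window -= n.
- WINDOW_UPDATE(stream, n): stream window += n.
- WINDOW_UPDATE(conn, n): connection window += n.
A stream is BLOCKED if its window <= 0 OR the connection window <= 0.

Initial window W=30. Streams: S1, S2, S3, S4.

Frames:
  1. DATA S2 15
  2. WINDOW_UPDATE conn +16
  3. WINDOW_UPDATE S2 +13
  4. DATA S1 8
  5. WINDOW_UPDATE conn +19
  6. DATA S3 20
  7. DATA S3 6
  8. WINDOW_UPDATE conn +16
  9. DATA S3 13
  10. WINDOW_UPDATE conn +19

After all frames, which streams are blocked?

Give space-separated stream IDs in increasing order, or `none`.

Answer: S3

Derivation:
Op 1: conn=15 S1=30 S2=15 S3=30 S4=30 blocked=[]
Op 2: conn=31 S1=30 S2=15 S3=30 S4=30 blocked=[]
Op 3: conn=31 S1=30 S2=28 S3=30 S4=30 blocked=[]
Op 4: conn=23 S1=22 S2=28 S3=30 S4=30 blocked=[]
Op 5: conn=42 S1=22 S2=28 S3=30 S4=30 blocked=[]
Op 6: conn=22 S1=22 S2=28 S3=10 S4=30 blocked=[]
Op 7: conn=16 S1=22 S2=28 S3=4 S4=30 blocked=[]
Op 8: conn=32 S1=22 S2=28 S3=4 S4=30 blocked=[]
Op 9: conn=19 S1=22 S2=28 S3=-9 S4=30 blocked=[3]
Op 10: conn=38 S1=22 S2=28 S3=-9 S4=30 blocked=[3]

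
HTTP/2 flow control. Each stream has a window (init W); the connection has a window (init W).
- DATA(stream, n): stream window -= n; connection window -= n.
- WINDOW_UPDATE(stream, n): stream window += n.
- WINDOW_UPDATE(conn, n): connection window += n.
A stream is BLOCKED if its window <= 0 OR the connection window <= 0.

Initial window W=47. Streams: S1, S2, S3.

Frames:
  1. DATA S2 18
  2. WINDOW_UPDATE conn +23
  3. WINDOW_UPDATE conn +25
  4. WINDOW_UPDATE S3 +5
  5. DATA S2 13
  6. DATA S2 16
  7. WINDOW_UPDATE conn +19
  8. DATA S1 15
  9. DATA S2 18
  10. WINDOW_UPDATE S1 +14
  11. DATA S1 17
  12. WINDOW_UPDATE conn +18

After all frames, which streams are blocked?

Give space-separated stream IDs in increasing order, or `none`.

Op 1: conn=29 S1=47 S2=29 S3=47 blocked=[]
Op 2: conn=52 S1=47 S2=29 S3=47 blocked=[]
Op 3: conn=77 S1=47 S2=29 S3=47 blocked=[]
Op 4: conn=77 S1=47 S2=29 S3=52 blocked=[]
Op 5: conn=64 S1=47 S2=16 S3=52 blocked=[]
Op 6: conn=48 S1=47 S2=0 S3=52 blocked=[2]
Op 7: conn=67 S1=47 S2=0 S3=52 blocked=[2]
Op 8: conn=52 S1=32 S2=0 S3=52 blocked=[2]
Op 9: conn=34 S1=32 S2=-18 S3=52 blocked=[2]
Op 10: conn=34 S1=46 S2=-18 S3=52 blocked=[2]
Op 11: conn=17 S1=29 S2=-18 S3=52 blocked=[2]
Op 12: conn=35 S1=29 S2=-18 S3=52 blocked=[2]

Answer: S2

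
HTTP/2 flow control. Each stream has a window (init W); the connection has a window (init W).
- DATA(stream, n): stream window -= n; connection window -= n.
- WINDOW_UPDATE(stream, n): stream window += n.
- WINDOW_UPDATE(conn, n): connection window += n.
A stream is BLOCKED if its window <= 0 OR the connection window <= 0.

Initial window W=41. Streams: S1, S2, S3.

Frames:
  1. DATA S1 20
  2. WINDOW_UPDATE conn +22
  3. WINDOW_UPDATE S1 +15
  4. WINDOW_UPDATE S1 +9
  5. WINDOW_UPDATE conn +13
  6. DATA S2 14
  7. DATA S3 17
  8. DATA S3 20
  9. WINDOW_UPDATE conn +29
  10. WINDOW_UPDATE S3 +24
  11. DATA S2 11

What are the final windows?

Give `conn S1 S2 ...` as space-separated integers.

Op 1: conn=21 S1=21 S2=41 S3=41 blocked=[]
Op 2: conn=43 S1=21 S2=41 S3=41 blocked=[]
Op 3: conn=43 S1=36 S2=41 S3=41 blocked=[]
Op 4: conn=43 S1=45 S2=41 S3=41 blocked=[]
Op 5: conn=56 S1=45 S2=41 S3=41 blocked=[]
Op 6: conn=42 S1=45 S2=27 S3=41 blocked=[]
Op 7: conn=25 S1=45 S2=27 S3=24 blocked=[]
Op 8: conn=5 S1=45 S2=27 S3=4 blocked=[]
Op 9: conn=34 S1=45 S2=27 S3=4 blocked=[]
Op 10: conn=34 S1=45 S2=27 S3=28 blocked=[]
Op 11: conn=23 S1=45 S2=16 S3=28 blocked=[]

Answer: 23 45 16 28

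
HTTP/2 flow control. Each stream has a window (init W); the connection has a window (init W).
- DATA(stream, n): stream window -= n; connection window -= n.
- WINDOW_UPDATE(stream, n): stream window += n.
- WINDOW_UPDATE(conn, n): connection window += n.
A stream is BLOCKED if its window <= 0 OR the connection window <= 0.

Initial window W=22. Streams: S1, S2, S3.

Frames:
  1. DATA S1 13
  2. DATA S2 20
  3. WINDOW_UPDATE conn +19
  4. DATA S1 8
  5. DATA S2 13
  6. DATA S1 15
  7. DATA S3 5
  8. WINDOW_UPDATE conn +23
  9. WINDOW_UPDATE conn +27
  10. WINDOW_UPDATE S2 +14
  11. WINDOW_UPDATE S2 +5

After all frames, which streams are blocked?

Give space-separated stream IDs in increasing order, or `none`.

Op 1: conn=9 S1=9 S2=22 S3=22 blocked=[]
Op 2: conn=-11 S1=9 S2=2 S3=22 blocked=[1, 2, 3]
Op 3: conn=8 S1=9 S2=2 S3=22 blocked=[]
Op 4: conn=0 S1=1 S2=2 S3=22 blocked=[1, 2, 3]
Op 5: conn=-13 S1=1 S2=-11 S3=22 blocked=[1, 2, 3]
Op 6: conn=-28 S1=-14 S2=-11 S3=22 blocked=[1, 2, 3]
Op 7: conn=-33 S1=-14 S2=-11 S3=17 blocked=[1, 2, 3]
Op 8: conn=-10 S1=-14 S2=-11 S3=17 blocked=[1, 2, 3]
Op 9: conn=17 S1=-14 S2=-11 S3=17 blocked=[1, 2]
Op 10: conn=17 S1=-14 S2=3 S3=17 blocked=[1]
Op 11: conn=17 S1=-14 S2=8 S3=17 blocked=[1]

Answer: S1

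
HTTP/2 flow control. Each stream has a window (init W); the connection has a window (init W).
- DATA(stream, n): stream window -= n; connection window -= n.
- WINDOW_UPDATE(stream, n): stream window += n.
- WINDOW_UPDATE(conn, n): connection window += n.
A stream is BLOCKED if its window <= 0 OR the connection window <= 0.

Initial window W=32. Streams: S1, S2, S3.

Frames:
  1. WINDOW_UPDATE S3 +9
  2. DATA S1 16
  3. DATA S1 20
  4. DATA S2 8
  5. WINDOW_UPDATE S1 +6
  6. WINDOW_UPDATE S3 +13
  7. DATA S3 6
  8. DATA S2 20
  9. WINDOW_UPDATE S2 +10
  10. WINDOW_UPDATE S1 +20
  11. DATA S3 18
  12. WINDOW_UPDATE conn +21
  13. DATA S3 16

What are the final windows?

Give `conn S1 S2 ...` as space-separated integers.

Op 1: conn=32 S1=32 S2=32 S3=41 blocked=[]
Op 2: conn=16 S1=16 S2=32 S3=41 blocked=[]
Op 3: conn=-4 S1=-4 S2=32 S3=41 blocked=[1, 2, 3]
Op 4: conn=-12 S1=-4 S2=24 S3=41 blocked=[1, 2, 3]
Op 5: conn=-12 S1=2 S2=24 S3=41 blocked=[1, 2, 3]
Op 6: conn=-12 S1=2 S2=24 S3=54 blocked=[1, 2, 3]
Op 7: conn=-18 S1=2 S2=24 S3=48 blocked=[1, 2, 3]
Op 8: conn=-38 S1=2 S2=4 S3=48 blocked=[1, 2, 3]
Op 9: conn=-38 S1=2 S2=14 S3=48 blocked=[1, 2, 3]
Op 10: conn=-38 S1=22 S2=14 S3=48 blocked=[1, 2, 3]
Op 11: conn=-56 S1=22 S2=14 S3=30 blocked=[1, 2, 3]
Op 12: conn=-35 S1=22 S2=14 S3=30 blocked=[1, 2, 3]
Op 13: conn=-51 S1=22 S2=14 S3=14 blocked=[1, 2, 3]

Answer: -51 22 14 14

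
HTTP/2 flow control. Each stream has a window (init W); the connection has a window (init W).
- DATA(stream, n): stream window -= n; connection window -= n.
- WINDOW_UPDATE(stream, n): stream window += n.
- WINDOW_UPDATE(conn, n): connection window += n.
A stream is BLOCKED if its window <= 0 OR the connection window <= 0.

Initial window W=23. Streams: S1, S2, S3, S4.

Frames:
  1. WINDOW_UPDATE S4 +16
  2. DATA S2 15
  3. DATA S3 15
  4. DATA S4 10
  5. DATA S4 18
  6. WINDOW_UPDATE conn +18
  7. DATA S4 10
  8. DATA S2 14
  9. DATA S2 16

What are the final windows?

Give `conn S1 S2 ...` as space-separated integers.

Answer: -57 23 -22 8 1

Derivation:
Op 1: conn=23 S1=23 S2=23 S3=23 S4=39 blocked=[]
Op 2: conn=8 S1=23 S2=8 S3=23 S4=39 blocked=[]
Op 3: conn=-7 S1=23 S2=8 S3=8 S4=39 blocked=[1, 2, 3, 4]
Op 4: conn=-17 S1=23 S2=8 S3=8 S4=29 blocked=[1, 2, 3, 4]
Op 5: conn=-35 S1=23 S2=8 S3=8 S4=11 blocked=[1, 2, 3, 4]
Op 6: conn=-17 S1=23 S2=8 S3=8 S4=11 blocked=[1, 2, 3, 4]
Op 7: conn=-27 S1=23 S2=8 S3=8 S4=1 blocked=[1, 2, 3, 4]
Op 8: conn=-41 S1=23 S2=-6 S3=8 S4=1 blocked=[1, 2, 3, 4]
Op 9: conn=-57 S1=23 S2=-22 S3=8 S4=1 blocked=[1, 2, 3, 4]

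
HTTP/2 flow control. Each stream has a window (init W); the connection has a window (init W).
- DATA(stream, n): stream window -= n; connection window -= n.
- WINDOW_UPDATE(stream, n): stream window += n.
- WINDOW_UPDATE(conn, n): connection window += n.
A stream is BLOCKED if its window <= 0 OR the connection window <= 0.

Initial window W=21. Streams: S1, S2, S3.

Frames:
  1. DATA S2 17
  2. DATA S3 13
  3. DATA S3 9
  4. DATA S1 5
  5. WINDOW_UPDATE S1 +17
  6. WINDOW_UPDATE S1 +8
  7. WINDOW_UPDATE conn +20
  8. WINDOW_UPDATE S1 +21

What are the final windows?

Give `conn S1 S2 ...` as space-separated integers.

Op 1: conn=4 S1=21 S2=4 S3=21 blocked=[]
Op 2: conn=-9 S1=21 S2=4 S3=8 blocked=[1, 2, 3]
Op 3: conn=-18 S1=21 S2=4 S3=-1 blocked=[1, 2, 3]
Op 4: conn=-23 S1=16 S2=4 S3=-1 blocked=[1, 2, 3]
Op 5: conn=-23 S1=33 S2=4 S3=-1 blocked=[1, 2, 3]
Op 6: conn=-23 S1=41 S2=4 S3=-1 blocked=[1, 2, 3]
Op 7: conn=-3 S1=41 S2=4 S3=-1 blocked=[1, 2, 3]
Op 8: conn=-3 S1=62 S2=4 S3=-1 blocked=[1, 2, 3]

Answer: -3 62 4 -1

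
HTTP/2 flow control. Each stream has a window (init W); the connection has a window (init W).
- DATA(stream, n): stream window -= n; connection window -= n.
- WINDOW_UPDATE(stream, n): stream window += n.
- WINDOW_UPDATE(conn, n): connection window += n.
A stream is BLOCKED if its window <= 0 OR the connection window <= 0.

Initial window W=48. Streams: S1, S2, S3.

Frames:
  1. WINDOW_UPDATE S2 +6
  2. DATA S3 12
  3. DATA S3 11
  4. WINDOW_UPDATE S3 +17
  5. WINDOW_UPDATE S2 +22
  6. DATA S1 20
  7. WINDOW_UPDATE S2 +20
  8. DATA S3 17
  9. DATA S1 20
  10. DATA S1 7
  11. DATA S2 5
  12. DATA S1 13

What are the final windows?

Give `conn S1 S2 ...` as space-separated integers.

Answer: -57 -12 91 25

Derivation:
Op 1: conn=48 S1=48 S2=54 S3=48 blocked=[]
Op 2: conn=36 S1=48 S2=54 S3=36 blocked=[]
Op 3: conn=25 S1=48 S2=54 S3=25 blocked=[]
Op 4: conn=25 S1=48 S2=54 S3=42 blocked=[]
Op 5: conn=25 S1=48 S2=76 S3=42 blocked=[]
Op 6: conn=5 S1=28 S2=76 S3=42 blocked=[]
Op 7: conn=5 S1=28 S2=96 S3=42 blocked=[]
Op 8: conn=-12 S1=28 S2=96 S3=25 blocked=[1, 2, 3]
Op 9: conn=-32 S1=8 S2=96 S3=25 blocked=[1, 2, 3]
Op 10: conn=-39 S1=1 S2=96 S3=25 blocked=[1, 2, 3]
Op 11: conn=-44 S1=1 S2=91 S3=25 blocked=[1, 2, 3]
Op 12: conn=-57 S1=-12 S2=91 S3=25 blocked=[1, 2, 3]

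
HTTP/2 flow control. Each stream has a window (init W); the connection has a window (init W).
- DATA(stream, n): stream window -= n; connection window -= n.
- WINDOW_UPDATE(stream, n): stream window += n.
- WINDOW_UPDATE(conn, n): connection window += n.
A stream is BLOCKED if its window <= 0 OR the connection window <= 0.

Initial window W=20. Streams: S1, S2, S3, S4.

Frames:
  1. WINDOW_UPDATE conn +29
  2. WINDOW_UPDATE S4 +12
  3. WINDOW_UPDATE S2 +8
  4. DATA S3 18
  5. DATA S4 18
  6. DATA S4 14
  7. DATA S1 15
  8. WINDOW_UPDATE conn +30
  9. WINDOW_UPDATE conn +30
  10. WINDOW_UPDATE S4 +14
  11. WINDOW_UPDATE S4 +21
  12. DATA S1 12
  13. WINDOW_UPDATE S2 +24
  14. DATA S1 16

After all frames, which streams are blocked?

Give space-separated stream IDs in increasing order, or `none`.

Op 1: conn=49 S1=20 S2=20 S3=20 S4=20 blocked=[]
Op 2: conn=49 S1=20 S2=20 S3=20 S4=32 blocked=[]
Op 3: conn=49 S1=20 S2=28 S3=20 S4=32 blocked=[]
Op 4: conn=31 S1=20 S2=28 S3=2 S4=32 blocked=[]
Op 5: conn=13 S1=20 S2=28 S3=2 S4=14 blocked=[]
Op 6: conn=-1 S1=20 S2=28 S3=2 S4=0 blocked=[1, 2, 3, 4]
Op 7: conn=-16 S1=5 S2=28 S3=2 S4=0 blocked=[1, 2, 3, 4]
Op 8: conn=14 S1=5 S2=28 S3=2 S4=0 blocked=[4]
Op 9: conn=44 S1=5 S2=28 S3=2 S4=0 blocked=[4]
Op 10: conn=44 S1=5 S2=28 S3=2 S4=14 blocked=[]
Op 11: conn=44 S1=5 S2=28 S3=2 S4=35 blocked=[]
Op 12: conn=32 S1=-7 S2=28 S3=2 S4=35 blocked=[1]
Op 13: conn=32 S1=-7 S2=52 S3=2 S4=35 blocked=[1]
Op 14: conn=16 S1=-23 S2=52 S3=2 S4=35 blocked=[1]

Answer: S1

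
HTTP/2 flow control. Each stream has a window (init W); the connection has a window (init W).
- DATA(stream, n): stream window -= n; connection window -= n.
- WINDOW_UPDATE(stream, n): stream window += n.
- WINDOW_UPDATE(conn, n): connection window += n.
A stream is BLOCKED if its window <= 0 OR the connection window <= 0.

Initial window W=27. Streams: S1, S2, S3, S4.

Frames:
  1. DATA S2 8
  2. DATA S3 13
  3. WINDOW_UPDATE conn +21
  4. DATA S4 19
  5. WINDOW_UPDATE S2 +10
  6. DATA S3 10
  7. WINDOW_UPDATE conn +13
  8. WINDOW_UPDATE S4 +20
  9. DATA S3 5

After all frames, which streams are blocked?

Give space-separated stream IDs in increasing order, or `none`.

Op 1: conn=19 S1=27 S2=19 S3=27 S4=27 blocked=[]
Op 2: conn=6 S1=27 S2=19 S3=14 S4=27 blocked=[]
Op 3: conn=27 S1=27 S2=19 S3=14 S4=27 blocked=[]
Op 4: conn=8 S1=27 S2=19 S3=14 S4=8 blocked=[]
Op 5: conn=8 S1=27 S2=29 S3=14 S4=8 blocked=[]
Op 6: conn=-2 S1=27 S2=29 S3=4 S4=8 blocked=[1, 2, 3, 4]
Op 7: conn=11 S1=27 S2=29 S3=4 S4=8 blocked=[]
Op 8: conn=11 S1=27 S2=29 S3=4 S4=28 blocked=[]
Op 9: conn=6 S1=27 S2=29 S3=-1 S4=28 blocked=[3]

Answer: S3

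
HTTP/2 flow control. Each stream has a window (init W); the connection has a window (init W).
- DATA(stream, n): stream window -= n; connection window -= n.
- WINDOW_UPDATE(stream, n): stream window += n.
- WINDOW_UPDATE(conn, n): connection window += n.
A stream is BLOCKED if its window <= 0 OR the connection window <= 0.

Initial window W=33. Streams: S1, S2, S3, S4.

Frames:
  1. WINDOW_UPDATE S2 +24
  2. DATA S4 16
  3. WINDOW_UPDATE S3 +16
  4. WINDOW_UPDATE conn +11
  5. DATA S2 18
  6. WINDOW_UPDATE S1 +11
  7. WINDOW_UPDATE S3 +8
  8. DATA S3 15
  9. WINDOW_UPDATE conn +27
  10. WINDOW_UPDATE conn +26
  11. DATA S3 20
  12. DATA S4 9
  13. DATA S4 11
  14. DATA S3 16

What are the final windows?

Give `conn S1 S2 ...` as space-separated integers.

Op 1: conn=33 S1=33 S2=57 S3=33 S4=33 blocked=[]
Op 2: conn=17 S1=33 S2=57 S3=33 S4=17 blocked=[]
Op 3: conn=17 S1=33 S2=57 S3=49 S4=17 blocked=[]
Op 4: conn=28 S1=33 S2=57 S3=49 S4=17 blocked=[]
Op 5: conn=10 S1=33 S2=39 S3=49 S4=17 blocked=[]
Op 6: conn=10 S1=44 S2=39 S3=49 S4=17 blocked=[]
Op 7: conn=10 S1=44 S2=39 S3=57 S4=17 blocked=[]
Op 8: conn=-5 S1=44 S2=39 S3=42 S4=17 blocked=[1, 2, 3, 4]
Op 9: conn=22 S1=44 S2=39 S3=42 S4=17 blocked=[]
Op 10: conn=48 S1=44 S2=39 S3=42 S4=17 blocked=[]
Op 11: conn=28 S1=44 S2=39 S3=22 S4=17 blocked=[]
Op 12: conn=19 S1=44 S2=39 S3=22 S4=8 blocked=[]
Op 13: conn=8 S1=44 S2=39 S3=22 S4=-3 blocked=[4]
Op 14: conn=-8 S1=44 S2=39 S3=6 S4=-3 blocked=[1, 2, 3, 4]

Answer: -8 44 39 6 -3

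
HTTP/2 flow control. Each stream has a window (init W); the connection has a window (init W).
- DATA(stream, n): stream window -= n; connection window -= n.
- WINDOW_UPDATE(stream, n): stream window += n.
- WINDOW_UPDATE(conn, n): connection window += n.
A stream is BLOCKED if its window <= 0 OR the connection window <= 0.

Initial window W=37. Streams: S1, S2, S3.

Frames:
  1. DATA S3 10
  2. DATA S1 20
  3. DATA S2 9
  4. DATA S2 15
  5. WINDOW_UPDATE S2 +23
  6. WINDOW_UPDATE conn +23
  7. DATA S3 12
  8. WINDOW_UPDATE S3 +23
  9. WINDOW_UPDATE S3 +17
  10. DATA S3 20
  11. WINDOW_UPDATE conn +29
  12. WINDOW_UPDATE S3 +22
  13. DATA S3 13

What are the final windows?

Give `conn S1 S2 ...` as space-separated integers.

Op 1: conn=27 S1=37 S2=37 S3=27 blocked=[]
Op 2: conn=7 S1=17 S2=37 S3=27 blocked=[]
Op 3: conn=-2 S1=17 S2=28 S3=27 blocked=[1, 2, 3]
Op 4: conn=-17 S1=17 S2=13 S3=27 blocked=[1, 2, 3]
Op 5: conn=-17 S1=17 S2=36 S3=27 blocked=[1, 2, 3]
Op 6: conn=6 S1=17 S2=36 S3=27 blocked=[]
Op 7: conn=-6 S1=17 S2=36 S3=15 blocked=[1, 2, 3]
Op 8: conn=-6 S1=17 S2=36 S3=38 blocked=[1, 2, 3]
Op 9: conn=-6 S1=17 S2=36 S3=55 blocked=[1, 2, 3]
Op 10: conn=-26 S1=17 S2=36 S3=35 blocked=[1, 2, 3]
Op 11: conn=3 S1=17 S2=36 S3=35 blocked=[]
Op 12: conn=3 S1=17 S2=36 S3=57 blocked=[]
Op 13: conn=-10 S1=17 S2=36 S3=44 blocked=[1, 2, 3]

Answer: -10 17 36 44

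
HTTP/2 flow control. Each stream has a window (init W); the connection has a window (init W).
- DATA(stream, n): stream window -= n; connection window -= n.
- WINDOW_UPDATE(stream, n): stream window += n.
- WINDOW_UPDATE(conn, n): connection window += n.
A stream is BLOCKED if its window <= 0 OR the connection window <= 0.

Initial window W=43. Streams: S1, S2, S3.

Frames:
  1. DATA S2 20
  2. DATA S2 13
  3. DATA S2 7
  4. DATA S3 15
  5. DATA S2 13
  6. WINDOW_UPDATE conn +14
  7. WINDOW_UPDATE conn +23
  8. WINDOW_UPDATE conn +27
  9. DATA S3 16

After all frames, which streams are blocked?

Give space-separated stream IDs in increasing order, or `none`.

Op 1: conn=23 S1=43 S2=23 S3=43 blocked=[]
Op 2: conn=10 S1=43 S2=10 S3=43 blocked=[]
Op 3: conn=3 S1=43 S2=3 S3=43 blocked=[]
Op 4: conn=-12 S1=43 S2=3 S3=28 blocked=[1, 2, 3]
Op 5: conn=-25 S1=43 S2=-10 S3=28 blocked=[1, 2, 3]
Op 6: conn=-11 S1=43 S2=-10 S3=28 blocked=[1, 2, 3]
Op 7: conn=12 S1=43 S2=-10 S3=28 blocked=[2]
Op 8: conn=39 S1=43 S2=-10 S3=28 blocked=[2]
Op 9: conn=23 S1=43 S2=-10 S3=12 blocked=[2]

Answer: S2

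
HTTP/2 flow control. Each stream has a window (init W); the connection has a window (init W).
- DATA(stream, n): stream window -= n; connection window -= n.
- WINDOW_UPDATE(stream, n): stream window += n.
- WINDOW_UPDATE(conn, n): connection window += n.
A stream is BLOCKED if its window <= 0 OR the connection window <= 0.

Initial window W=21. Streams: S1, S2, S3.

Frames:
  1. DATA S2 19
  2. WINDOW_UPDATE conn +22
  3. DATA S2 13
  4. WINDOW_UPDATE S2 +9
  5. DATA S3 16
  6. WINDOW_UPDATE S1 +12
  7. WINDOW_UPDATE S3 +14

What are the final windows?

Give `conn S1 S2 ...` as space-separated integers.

Op 1: conn=2 S1=21 S2=2 S3=21 blocked=[]
Op 2: conn=24 S1=21 S2=2 S3=21 blocked=[]
Op 3: conn=11 S1=21 S2=-11 S3=21 blocked=[2]
Op 4: conn=11 S1=21 S2=-2 S3=21 blocked=[2]
Op 5: conn=-5 S1=21 S2=-2 S3=5 blocked=[1, 2, 3]
Op 6: conn=-5 S1=33 S2=-2 S3=5 blocked=[1, 2, 3]
Op 7: conn=-5 S1=33 S2=-2 S3=19 blocked=[1, 2, 3]

Answer: -5 33 -2 19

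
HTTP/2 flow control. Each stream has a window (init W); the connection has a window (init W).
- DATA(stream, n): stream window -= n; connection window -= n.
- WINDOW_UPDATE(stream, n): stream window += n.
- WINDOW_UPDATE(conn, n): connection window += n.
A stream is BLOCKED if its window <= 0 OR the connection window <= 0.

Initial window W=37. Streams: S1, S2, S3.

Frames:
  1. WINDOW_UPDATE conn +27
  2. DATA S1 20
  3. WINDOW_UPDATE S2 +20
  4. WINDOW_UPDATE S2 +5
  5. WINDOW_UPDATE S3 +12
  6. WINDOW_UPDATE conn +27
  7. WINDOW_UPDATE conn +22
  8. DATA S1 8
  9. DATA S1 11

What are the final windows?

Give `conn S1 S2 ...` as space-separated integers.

Answer: 74 -2 62 49

Derivation:
Op 1: conn=64 S1=37 S2=37 S3=37 blocked=[]
Op 2: conn=44 S1=17 S2=37 S3=37 blocked=[]
Op 3: conn=44 S1=17 S2=57 S3=37 blocked=[]
Op 4: conn=44 S1=17 S2=62 S3=37 blocked=[]
Op 5: conn=44 S1=17 S2=62 S3=49 blocked=[]
Op 6: conn=71 S1=17 S2=62 S3=49 blocked=[]
Op 7: conn=93 S1=17 S2=62 S3=49 blocked=[]
Op 8: conn=85 S1=9 S2=62 S3=49 blocked=[]
Op 9: conn=74 S1=-2 S2=62 S3=49 blocked=[1]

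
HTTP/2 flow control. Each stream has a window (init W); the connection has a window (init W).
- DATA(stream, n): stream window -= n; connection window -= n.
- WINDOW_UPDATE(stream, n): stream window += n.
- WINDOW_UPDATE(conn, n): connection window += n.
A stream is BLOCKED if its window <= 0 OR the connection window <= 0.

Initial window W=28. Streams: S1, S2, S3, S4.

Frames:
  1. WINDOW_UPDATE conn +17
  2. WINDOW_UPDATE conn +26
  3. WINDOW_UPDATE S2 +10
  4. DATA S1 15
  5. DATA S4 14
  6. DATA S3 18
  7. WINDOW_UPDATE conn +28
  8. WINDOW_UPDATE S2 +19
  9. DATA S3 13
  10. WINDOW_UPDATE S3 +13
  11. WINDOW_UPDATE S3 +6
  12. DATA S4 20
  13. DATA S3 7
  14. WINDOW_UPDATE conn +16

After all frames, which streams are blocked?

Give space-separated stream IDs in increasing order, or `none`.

Answer: S4

Derivation:
Op 1: conn=45 S1=28 S2=28 S3=28 S4=28 blocked=[]
Op 2: conn=71 S1=28 S2=28 S3=28 S4=28 blocked=[]
Op 3: conn=71 S1=28 S2=38 S3=28 S4=28 blocked=[]
Op 4: conn=56 S1=13 S2=38 S3=28 S4=28 blocked=[]
Op 5: conn=42 S1=13 S2=38 S3=28 S4=14 blocked=[]
Op 6: conn=24 S1=13 S2=38 S3=10 S4=14 blocked=[]
Op 7: conn=52 S1=13 S2=38 S3=10 S4=14 blocked=[]
Op 8: conn=52 S1=13 S2=57 S3=10 S4=14 blocked=[]
Op 9: conn=39 S1=13 S2=57 S3=-3 S4=14 blocked=[3]
Op 10: conn=39 S1=13 S2=57 S3=10 S4=14 blocked=[]
Op 11: conn=39 S1=13 S2=57 S3=16 S4=14 blocked=[]
Op 12: conn=19 S1=13 S2=57 S3=16 S4=-6 blocked=[4]
Op 13: conn=12 S1=13 S2=57 S3=9 S4=-6 blocked=[4]
Op 14: conn=28 S1=13 S2=57 S3=9 S4=-6 blocked=[4]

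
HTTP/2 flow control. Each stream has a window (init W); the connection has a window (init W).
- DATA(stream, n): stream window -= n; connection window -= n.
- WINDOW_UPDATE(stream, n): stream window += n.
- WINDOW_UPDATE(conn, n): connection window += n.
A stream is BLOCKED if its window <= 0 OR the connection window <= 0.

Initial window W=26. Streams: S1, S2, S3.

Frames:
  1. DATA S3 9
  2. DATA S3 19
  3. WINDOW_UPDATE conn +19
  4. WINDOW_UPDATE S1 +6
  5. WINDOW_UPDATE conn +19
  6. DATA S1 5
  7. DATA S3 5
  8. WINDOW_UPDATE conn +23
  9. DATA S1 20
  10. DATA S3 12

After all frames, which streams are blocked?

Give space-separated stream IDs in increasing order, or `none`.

Answer: S3

Derivation:
Op 1: conn=17 S1=26 S2=26 S3=17 blocked=[]
Op 2: conn=-2 S1=26 S2=26 S3=-2 blocked=[1, 2, 3]
Op 3: conn=17 S1=26 S2=26 S3=-2 blocked=[3]
Op 4: conn=17 S1=32 S2=26 S3=-2 blocked=[3]
Op 5: conn=36 S1=32 S2=26 S3=-2 blocked=[3]
Op 6: conn=31 S1=27 S2=26 S3=-2 blocked=[3]
Op 7: conn=26 S1=27 S2=26 S3=-7 blocked=[3]
Op 8: conn=49 S1=27 S2=26 S3=-7 blocked=[3]
Op 9: conn=29 S1=7 S2=26 S3=-7 blocked=[3]
Op 10: conn=17 S1=7 S2=26 S3=-19 blocked=[3]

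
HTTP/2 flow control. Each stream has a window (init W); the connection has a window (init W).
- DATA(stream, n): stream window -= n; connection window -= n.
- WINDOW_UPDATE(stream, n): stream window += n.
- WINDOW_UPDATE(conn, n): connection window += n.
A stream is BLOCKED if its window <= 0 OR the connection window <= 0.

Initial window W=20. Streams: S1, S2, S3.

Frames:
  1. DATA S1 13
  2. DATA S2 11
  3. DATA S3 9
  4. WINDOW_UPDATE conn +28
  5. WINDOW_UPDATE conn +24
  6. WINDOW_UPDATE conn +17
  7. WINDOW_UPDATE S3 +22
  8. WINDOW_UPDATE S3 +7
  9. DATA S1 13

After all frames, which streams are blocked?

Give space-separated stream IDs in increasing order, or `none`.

Answer: S1

Derivation:
Op 1: conn=7 S1=7 S2=20 S3=20 blocked=[]
Op 2: conn=-4 S1=7 S2=9 S3=20 blocked=[1, 2, 3]
Op 3: conn=-13 S1=7 S2=9 S3=11 blocked=[1, 2, 3]
Op 4: conn=15 S1=7 S2=9 S3=11 blocked=[]
Op 5: conn=39 S1=7 S2=9 S3=11 blocked=[]
Op 6: conn=56 S1=7 S2=9 S3=11 blocked=[]
Op 7: conn=56 S1=7 S2=9 S3=33 blocked=[]
Op 8: conn=56 S1=7 S2=9 S3=40 blocked=[]
Op 9: conn=43 S1=-6 S2=9 S3=40 blocked=[1]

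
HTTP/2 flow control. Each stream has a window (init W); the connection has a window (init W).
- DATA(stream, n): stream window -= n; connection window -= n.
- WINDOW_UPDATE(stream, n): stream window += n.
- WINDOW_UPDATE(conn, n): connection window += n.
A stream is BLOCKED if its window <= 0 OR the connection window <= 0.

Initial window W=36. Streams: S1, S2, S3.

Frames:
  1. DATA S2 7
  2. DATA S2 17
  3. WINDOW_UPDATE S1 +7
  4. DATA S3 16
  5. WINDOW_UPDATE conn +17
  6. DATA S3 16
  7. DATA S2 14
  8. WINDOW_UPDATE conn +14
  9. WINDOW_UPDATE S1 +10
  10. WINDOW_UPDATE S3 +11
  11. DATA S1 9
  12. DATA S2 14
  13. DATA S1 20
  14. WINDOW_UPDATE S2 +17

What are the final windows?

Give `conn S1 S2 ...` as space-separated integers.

Answer: -46 24 1 15

Derivation:
Op 1: conn=29 S1=36 S2=29 S3=36 blocked=[]
Op 2: conn=12 S1=36 S2=12 S3=36 blocked=[]
Op 3: conn=12 S1=43 S2=12 S3=36 blocked=[]
Op 4: conn=-4 S1=43 S2=12 S3=20 blocked=[1, 2, 3]
Op 5: conn=13 S1=43 S2=12 S3=20 blocked=[]
Op 6: conn=-3 S1=43 S2=12 S3=4 blocked=[1, 2, 3]
Op 7: conn=-17 S1=43 S2=-2 S3=4 blocked=[1, 2, 3]
Op 8: conn=-3 S1=43 S2=-2 S3=4 blocked=[1, 2, 3]
Op 9: conn=-3 S1=53 S2=-2 S3=4 blocked=[1, 2, 3]
Op 10: conn=-3 S1=53 S2=-2 S3=15 blocked=[1, 2, 3]
Op 11: conn=-12 S1=44 S2=-2 S3=15 blocked=[1, 2, 3]
Op 12: conn=-26 S1=44 S2=-16 S3=15 blocked=[1, 2, 3]
Op 13: conn=-46 S1=24 S2=-16 S3=15 blocked=[1, 2, 3]
Op 14: conn=-46 S1=24 S2=1 S3=15 blocked=[1, 2, 3]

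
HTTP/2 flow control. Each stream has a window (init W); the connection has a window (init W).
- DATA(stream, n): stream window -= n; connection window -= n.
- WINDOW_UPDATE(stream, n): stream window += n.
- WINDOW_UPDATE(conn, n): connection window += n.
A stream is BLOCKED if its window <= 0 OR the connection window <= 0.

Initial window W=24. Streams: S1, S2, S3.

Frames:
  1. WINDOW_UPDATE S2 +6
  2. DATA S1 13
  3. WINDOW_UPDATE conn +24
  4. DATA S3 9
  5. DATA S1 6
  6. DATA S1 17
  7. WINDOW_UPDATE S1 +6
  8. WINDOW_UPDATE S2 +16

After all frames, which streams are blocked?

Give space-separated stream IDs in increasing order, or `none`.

Op 1: conn=24 S1=24 S2=30 S3=24 blocked=[]
Op 2: conn=11 S1=11 S2=30 S3=24 blocked=[]
Op 3: conn=35 S1=11 S2=30 S3=24 blocked=[]
Op 4: conn=26 S1=11 S2=30 S3=15 blocked=[]
Op 5: conn=20 S1=5 S2=30 S3=15 blocked=[]
Op 6: conn=3 S1=-12 S2=30 S3=15 blocked=[1]
Op 7: conn=3 S1=-6 S2=30 S3=15 blocked=[1]
Op 8: conn=3 S1=-6 S2=46 S3=15 blocked=[1]

Answer: S1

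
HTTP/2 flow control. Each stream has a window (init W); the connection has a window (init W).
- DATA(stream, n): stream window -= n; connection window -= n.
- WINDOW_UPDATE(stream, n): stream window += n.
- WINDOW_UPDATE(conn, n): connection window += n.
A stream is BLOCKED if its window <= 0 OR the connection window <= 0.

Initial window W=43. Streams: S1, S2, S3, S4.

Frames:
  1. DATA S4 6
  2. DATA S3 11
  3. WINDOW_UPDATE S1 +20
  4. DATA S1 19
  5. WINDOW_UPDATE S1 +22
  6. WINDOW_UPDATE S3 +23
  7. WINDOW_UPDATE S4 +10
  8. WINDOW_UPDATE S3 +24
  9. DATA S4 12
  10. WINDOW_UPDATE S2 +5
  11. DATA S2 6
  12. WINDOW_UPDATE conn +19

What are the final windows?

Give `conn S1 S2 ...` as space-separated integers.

Answer: 8 66 42 79 35

Derivation:
Op 1: conn=37 S1=43 S2=43 S3=43 S4=37 blocked=[]
Op 2: conn=26 S1=43 S2=43 S3=32 S4=37 blocked=[]
Op 3: conn=26 S1=63 S2=43 S3=32 S4=37 blocked=[]
Op 4: conn=7 S1=44 S2=43 S3=32 S4=37 blocked=[]
Op 5: conn=7 S1=66 S2=43 S3=32 S4=37 blocked=[]
Op 6: conn=7 S1=66 S2=43 S3=55 S4=37 blocked=[]
Op 7: conn=7 S1=66 S2=43 S3=55 S4=47 blocked=[]
Op 8: conn=7 S1=66 S2=43 S3=79 S4=47 blocked=[]
Op 9: conn=-5 S1=66 S2=43 S3=79 S4=35 blocked=[1, 2, 3, 4]
Op 10: conn=-5 S1=66 S2=48 S3=79 S4=35 blocked=[1, 2, 3, 4]
Op 11: conn=-11 S1=66 S2=42 S3=79 S4=35 blocked=[1, 2, 3, 4]
Op 12: conn=8 S1=66 S2=42 S3=79 S4=35 blocked=[]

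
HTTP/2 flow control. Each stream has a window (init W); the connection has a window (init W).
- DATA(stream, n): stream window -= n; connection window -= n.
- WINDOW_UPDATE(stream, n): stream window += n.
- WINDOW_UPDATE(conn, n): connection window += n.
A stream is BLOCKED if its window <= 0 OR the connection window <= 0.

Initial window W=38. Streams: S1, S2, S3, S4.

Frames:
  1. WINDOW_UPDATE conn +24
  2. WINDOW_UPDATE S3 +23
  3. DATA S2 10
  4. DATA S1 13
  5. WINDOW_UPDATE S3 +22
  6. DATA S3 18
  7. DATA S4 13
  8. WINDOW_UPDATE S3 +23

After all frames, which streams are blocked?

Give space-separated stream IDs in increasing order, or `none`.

Op 1: conn=62 S1=38 S2=38 S3=38 S4=38 blocked=[]
Op 2: conn=62 S1=38 S2=38 S3=61 S4=38 blocked=[]
Op 3: conn=52 S1=38 S2=28 S3=61 S4=38 blocked=[]
Op 4: conn=39 S1=25 S2=28 S3=61 S4=38 blocked=[]
Op 5: conn=39 S1=25 S2=28 S3=83 S4=38 blocked=[]
Op 6: conn=21 S1=25 S2=28 S3=65 S4=38 blocked=[]
Op 7: conn=8 S1=25 S2=28 S3=65 S4=25 blocked=[]
Op 8: conn=8 S1=25 S2=28 S3=88 S4=25 blocked=[]

Answer: none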